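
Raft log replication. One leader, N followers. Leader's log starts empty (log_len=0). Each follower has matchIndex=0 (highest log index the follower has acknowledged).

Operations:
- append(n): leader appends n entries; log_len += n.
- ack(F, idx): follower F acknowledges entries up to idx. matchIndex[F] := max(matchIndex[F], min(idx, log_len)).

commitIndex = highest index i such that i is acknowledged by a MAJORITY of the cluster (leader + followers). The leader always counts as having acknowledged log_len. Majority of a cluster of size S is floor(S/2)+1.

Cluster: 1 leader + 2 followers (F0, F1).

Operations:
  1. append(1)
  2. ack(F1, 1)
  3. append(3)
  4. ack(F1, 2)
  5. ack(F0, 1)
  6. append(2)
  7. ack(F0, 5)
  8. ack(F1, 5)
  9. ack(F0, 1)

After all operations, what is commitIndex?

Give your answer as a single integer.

Op 1: append 1 -> log_len=1
Op 2: F1 acks idx 1 -> match: F0=0 F1=1; commitIndex=1
Op 3: append 3 -> log_len=4
Op 4: F1 acks idx 2 -> match: F0=0 F1=2; commitIndex=2
Op 5: F0 acks idx 1 -> match: F0=1 F1=2; commitIndex=2
Op 6: append 2 -> log_len=6
Op 7: F0 acks idx 5 -> match: F0=5 F1=2; commitIndex=5
Op 8: F1 acks idx 5 -> match: F0=5 F1=5; commitIndex=5
Op 9: F0 acks idx 1 -> match: F0=5 F1=5; commitIndex=5

Answer: 5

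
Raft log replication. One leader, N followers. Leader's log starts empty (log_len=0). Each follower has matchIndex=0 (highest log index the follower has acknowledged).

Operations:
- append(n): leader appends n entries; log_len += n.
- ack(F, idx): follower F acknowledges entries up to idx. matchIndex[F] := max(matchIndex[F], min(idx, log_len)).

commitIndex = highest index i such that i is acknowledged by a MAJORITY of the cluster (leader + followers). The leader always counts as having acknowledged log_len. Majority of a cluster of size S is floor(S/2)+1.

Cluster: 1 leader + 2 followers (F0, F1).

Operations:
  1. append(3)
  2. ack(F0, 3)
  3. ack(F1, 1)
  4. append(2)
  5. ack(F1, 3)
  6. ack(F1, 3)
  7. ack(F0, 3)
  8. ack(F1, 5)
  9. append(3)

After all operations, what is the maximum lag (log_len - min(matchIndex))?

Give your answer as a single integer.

Answer: 5

Derivation:
Op 1: append 3 -> log_len=3
Op 2: F0 acks idx 3 -> match: F0=3 F1=0; commitIndex=3
Op 3: F1 acks idx 1 -> match: F0=3 F1=1; commitIndex=3
Op 4: append 2 -> log_len=5
Op 5: F1 acks idx 3 -> match: F0=3 F1=3; commitIndex=3
Op 6: F1 acks idx 3 -> match: F0=3 F1=3; commitIndex=3
Op 7: F0 acks idx 3 -> match: F0=3 F1=3; commitIndex=3
Op 8: F1 acks idx 5 -> match: F0=3 F1=5; commitIndex=5
Op 9: append 3 -> log_len=8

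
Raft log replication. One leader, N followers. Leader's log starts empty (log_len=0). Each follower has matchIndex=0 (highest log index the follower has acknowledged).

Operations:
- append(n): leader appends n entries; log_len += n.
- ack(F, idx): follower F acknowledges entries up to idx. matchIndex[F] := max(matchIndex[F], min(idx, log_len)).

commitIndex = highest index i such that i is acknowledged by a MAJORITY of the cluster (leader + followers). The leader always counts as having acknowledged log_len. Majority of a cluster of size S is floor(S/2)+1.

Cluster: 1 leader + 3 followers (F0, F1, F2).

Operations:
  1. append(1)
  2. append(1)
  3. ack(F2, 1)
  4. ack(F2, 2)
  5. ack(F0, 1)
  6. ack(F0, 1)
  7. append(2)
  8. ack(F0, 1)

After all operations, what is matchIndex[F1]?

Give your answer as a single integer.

Op 1: append 1 -> log_len=1
Op 2: append 1 -> log_len=2
Op 3: F2 acks idx 1 -> match: F0=0 F1=0 F2=1; commitIndex=0
Op 4: F2 acks idx 2 -> match: F0=0 F1=0 F2=2; commitIndex=0
Op 5: F0 acks idx 1 -> match: F0=1 F1=0 F2=2; commitIndex=1
Op 6: F0 acks idx 1 -> match: F0=1 F1=0 F2=2; commitIndex=1
Op 7: append 2 -> log_len=4
Op 8: F0 acks idx 1 -> match: F0=1 F1=0 F2=2; commitIndex=1

Answer: 0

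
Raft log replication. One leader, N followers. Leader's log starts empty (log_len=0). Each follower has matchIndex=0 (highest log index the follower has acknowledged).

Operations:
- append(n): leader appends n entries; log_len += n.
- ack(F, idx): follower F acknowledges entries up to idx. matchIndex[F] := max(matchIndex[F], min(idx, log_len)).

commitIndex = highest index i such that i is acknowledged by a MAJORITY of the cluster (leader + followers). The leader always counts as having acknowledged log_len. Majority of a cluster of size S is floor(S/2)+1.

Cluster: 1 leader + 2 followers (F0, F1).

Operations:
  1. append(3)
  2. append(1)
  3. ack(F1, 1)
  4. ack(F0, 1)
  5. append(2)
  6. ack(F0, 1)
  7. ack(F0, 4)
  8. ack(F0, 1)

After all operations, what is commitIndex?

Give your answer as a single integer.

Op 1: append 3 -> log_len=3
Op 2: append 1 -> log_len=4
Op 3: F1 acks idx 1 -> match: F0=0 F1=1; commitIndex=1
Op 4: F0 acks idx 1 -> match: F0=1 F1=1; commitIndex=1
Op 5: append 2 -> log_len=6
Op 6: F0 acks idx 1 -> match: F0=1 F1=1; commitIndex=1
Op 7: F0 acks idx 4 -> match: F0=4 F1=1; commitIndex=4
Op 8: F0 acks idx 1 -> match: F0=4 F1=1; commitIndex=4

Answer: 4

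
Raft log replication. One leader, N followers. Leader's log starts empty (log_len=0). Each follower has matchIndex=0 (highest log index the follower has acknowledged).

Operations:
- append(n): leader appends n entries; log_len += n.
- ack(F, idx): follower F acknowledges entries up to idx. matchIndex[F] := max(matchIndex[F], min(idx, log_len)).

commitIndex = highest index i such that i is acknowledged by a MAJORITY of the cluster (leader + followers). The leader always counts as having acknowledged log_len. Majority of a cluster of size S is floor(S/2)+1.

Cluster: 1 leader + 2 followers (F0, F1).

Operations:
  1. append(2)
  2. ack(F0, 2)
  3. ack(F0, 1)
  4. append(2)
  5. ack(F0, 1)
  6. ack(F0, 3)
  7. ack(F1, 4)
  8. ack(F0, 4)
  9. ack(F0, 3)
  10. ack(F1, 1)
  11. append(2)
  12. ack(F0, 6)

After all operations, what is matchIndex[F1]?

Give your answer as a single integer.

Op 1: append 2 -> log_len=2
Op 2: F0 acks idx 2 -> match: F0=2 F1=0; commitIndex=2
Op 3: F0 acks idx 1 -> match: F0=2 F1=0; commitIndex=2
Op 4: append 2 -> log_len=4
Op 5: F0 acks idx 1 -> match: F0=2 F1=0; commitIndex=2
Op 6: F0 acks idx 3 -> match: F0=3 F1=0; commitIndex=3
Op 7: F1 acks idx 4 -> match: F0=3 F1=4; commitIndex=4
Op 8: F0 acks idx 4 -> match: F0=4 F1=4; commitIndex=4
Op 9: F0 acks idx 3 -> match: F0=4 F1=4; commitIndex=4
Op 10: F1 acks idx 1 -> match: F0=4 F1=4; commitIndex=4
Op 11: append 2 -> log_len=6
Op 12: F0 acks idx 6 -> match: F0=6 F1=4; commitIndex=6

Answer: 4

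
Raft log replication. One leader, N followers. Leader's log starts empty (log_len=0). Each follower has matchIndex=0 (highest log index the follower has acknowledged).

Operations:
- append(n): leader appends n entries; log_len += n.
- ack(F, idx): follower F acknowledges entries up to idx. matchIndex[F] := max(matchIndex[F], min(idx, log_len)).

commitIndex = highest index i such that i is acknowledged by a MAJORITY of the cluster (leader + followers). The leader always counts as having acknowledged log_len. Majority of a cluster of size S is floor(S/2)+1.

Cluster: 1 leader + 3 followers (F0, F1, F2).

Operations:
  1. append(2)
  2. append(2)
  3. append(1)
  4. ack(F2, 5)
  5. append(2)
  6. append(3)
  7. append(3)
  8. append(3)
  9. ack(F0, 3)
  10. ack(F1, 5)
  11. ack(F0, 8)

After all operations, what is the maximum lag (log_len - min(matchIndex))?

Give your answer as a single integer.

Op 1: append 2 -> log_len=2
Op 2: append 2 -> log_len=4
Op 3: append 1 -> log_len=5
Op 4: F2 acks idx 5 -> match: F0=0 F1=0 F2=5; commitIndex=0
Op 5: append 2 -> log_len=7
Op 6: append 3 -> log_len=10
Op 7: append 3 -> log_len=13
Op 8: append 3 -> log_len=16
Op 9: F0 acks idx 3 -> match: F0=3 F1=0 F2=5; commitIndex=3
Op 10: F1 acks idx 5 -> match: F0=3 F1=5 F2=5; commitIndex=5
Op 11: F0 acks idx 8 -> match: F0=8 F1=5 F2=5; commitIndex=5

Answer: 11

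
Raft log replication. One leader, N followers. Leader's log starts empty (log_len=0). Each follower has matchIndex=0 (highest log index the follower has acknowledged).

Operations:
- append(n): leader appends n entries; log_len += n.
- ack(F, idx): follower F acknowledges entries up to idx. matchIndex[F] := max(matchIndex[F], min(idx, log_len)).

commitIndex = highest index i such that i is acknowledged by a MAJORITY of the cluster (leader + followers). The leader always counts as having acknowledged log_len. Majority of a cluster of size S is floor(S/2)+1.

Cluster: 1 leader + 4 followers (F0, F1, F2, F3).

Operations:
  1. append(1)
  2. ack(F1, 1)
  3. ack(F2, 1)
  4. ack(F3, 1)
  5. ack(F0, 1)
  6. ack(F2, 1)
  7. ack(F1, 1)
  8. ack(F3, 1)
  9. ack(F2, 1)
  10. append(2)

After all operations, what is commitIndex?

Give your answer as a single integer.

Answer: 1

Derivation:
Op 1: append 1 -> log_len=1
Op 2: F1 acks idx 1 -> match: F0=0 F1=1 F2=0 F3=0; commitIndex=0
Op 3: F2 acks idx 1 -> match: F0=0 F1=1 F2=1 F3=0; commitIndex=1
Op 4: F3 acks idx 1 -> match: F0=0 F1=1 F2=1 F3=1; commitIndex=1
Op 5: F0 acks idx 1 -> match: F0=1 F1=1 F2=1 F3=1; commitIndex=1
Op 6: F2 acks idx 1 -> match: F0=1 F1=1 F2=1 F3=1; commitIndex=1
Op 7: F1 acks idx 1 -> match: F0=1 F1=1 F2=1 F3=1; commitIndex=1
Op 8: F3 acks idx 1 -> match: F0=1 F1=1 F2=1 F3=1; commitIndex=1
Op 9: F2 acks idx 1 -> match: F0=1 F1=1 F2=1 F3=1; commitIndex=1
Op 10: append 2 -> log_len=3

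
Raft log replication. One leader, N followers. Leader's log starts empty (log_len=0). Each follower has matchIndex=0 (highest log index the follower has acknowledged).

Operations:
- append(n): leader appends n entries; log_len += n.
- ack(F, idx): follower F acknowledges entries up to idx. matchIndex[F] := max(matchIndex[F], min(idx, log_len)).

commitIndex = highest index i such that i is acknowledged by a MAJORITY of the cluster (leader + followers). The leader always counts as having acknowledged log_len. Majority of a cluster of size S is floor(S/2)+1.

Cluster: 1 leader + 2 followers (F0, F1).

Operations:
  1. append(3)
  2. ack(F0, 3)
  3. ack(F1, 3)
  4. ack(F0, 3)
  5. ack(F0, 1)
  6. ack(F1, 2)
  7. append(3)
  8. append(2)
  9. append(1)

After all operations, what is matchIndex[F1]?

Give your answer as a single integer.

Answer: 3

Derivation:
Op 1: append 3 -> log_len=3
Op 2: F0 acks idx 3 -> match: F0=3 F1=0; commitIndex=3
Op 3: F1 acks idx 3 -> match: F0=3 F1=3; commitIndex=3
Op 4: F0 acks idx 3 -> match: F0=3 F1=3; commitIndex=3
Op 5: F0 acks idx 1 -> match: F0=3 F1=3; commitIndex=3
Op 6: F1 acks idx 2 -> match: F0=3 F1=3; commitIndex=3
Op 7: append 3 -> log_len=6
Op 8: append 2 -> log_len=8
Op 9: append 1 -> log_len=9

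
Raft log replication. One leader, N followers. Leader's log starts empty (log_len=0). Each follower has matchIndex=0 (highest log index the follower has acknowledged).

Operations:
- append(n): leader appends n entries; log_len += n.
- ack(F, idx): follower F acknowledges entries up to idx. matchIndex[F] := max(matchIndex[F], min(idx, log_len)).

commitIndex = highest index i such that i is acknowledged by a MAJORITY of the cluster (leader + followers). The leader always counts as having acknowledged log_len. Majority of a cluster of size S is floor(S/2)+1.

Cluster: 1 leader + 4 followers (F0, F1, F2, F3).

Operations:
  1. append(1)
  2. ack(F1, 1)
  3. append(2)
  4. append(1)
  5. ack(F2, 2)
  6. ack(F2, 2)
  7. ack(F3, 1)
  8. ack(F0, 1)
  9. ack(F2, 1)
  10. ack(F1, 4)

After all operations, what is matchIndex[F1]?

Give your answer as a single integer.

Op 1: append 1 -> log_len=1
Op 2: F1 acks idx 1 -> match: F0=0 F1=1 F2=0 F3=0; commitIndex=0
Op 3: append 2 -> log_len=3
Op 4: append 1 -> log_len=4
Op 5: F2 acks idx 2 -> match: F0=0 F1=1 F2=2 F3=0; commitIndex=1
Op 6: F2 acks idx 2 -> match: F0=0 F1=1 F2=2 F3=0; commitIndex=1
Op 7: F3 acks idx 1 -> match: F0=0 F1=1 F2=2 F3=1; commitIndex=1
Op 8: F0 acks idx 1 -> match: F0=1 F1=1 F2=2 F3=1; commitIndex=1
Op 9: F2 acks idx 1 -> match: F0=1 F1=1 F2=2 F3=1; commitIndex=1
Op 10: F1 acks idx 4 -> match: F0=1 F1=4 F2=2 F3=1; commitIndex=2

Answer: 4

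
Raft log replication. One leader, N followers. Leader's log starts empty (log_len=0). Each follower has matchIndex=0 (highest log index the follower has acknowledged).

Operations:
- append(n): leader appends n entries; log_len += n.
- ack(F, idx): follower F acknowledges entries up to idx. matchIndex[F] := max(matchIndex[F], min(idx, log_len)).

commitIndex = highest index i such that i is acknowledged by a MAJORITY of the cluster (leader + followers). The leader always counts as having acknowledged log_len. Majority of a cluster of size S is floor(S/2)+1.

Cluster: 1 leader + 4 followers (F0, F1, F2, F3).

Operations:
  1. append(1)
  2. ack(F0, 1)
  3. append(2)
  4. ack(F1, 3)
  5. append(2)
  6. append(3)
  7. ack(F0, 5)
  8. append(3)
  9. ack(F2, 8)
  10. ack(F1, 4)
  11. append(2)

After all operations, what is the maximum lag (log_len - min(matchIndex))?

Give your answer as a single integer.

Answer: 13

Derivation:
Op 1: append 1 -> log_len=1
Op 2: F0 acks idx 1 -> match: F0=1 F1=0 F2=0 F3=0; commitIndex=0
Op 3: append 2 -> log_len=3
Op 4: F1 acks idx 3 -> match: F0=1 F1=3 F2=0 F3=0; commitIndex=1
Op 5: append 2 -> log_len=5
Op 6: append 3 -> log_len=8
Op 7: F0 acks idx 5 -> match: F0=5 F1=3 F2=0 F3=0; commitIndex=3
Op 8: append 3 -> log_len=11
Op 9: F2 acks idx 8 -> match: F0=5 F1=3 F2=8 F3=0; commitIndex=5
Op 10: F1 acks idx 4 -> match: F0=5 F1=4 F2=8 F3=0; commitIndex=5
Op 11: append 2 -> log_len=13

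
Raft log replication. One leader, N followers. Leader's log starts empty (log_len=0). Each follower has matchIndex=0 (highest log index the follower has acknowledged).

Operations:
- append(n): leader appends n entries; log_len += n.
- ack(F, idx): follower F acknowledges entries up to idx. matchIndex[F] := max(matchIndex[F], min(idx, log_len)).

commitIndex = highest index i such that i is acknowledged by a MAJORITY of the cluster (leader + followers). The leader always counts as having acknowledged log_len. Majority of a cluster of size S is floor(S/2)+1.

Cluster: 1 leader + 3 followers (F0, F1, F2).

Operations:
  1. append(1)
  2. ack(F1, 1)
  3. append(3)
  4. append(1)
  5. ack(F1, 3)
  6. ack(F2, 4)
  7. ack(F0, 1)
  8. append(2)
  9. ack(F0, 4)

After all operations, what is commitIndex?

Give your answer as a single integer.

Op 1: append 1 -> log_len=1
Op 2: F1 acks idx 1 -> match: F0=0 F1=1 F2=0; commitIndex=0
Op 3: append 3 -> log_len=4
Op 4: append 1 -> log_len=5
Op 5: F1 acks idx 3 -> match: F0=0 F1=3 F2=0; commitIndex=0
Op 6: F2 acks idx 4 -> match: F0=0 F1=3 F2=4; commitIndex=3
Op 7: F0 acks idx 1 -> match: F0=1 F1=3 F2=4; commitIndex=3
Op 8: append 2 -> log_len=7
Op 9: F0 acks idx 4 -> match: F0=4 F1=3 F2=4; commitIndex=4

Answer: 4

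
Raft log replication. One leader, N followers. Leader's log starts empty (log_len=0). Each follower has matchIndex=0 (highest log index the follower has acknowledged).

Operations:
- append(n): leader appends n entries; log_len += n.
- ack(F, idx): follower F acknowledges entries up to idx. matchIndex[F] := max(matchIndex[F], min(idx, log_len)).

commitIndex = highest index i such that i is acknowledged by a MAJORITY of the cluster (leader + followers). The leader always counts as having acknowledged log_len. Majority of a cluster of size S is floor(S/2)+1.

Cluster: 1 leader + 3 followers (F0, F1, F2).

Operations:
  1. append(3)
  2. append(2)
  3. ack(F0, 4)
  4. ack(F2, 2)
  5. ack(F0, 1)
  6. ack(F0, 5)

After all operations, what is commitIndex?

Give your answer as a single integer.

Op 1: append 3 -> log_len=3
Op 2: append 2 -> log_len=5
Op 3: F0 acks idx 4 -> match: F0=4 F1=0 F2=0; commitIndex=0
Op 4: F2 acks idx 2 -> match: F0=4 F1=0 F2=2; commitIndex=2
Op 5: F0 acks idx 1 -> match: F0=4 F1=0 F2=2; commitIndex=2
Op 6: F0 acks idx 5 -> match: F0=5 F1=0 F2=2; commitIndex=2

Answer: 2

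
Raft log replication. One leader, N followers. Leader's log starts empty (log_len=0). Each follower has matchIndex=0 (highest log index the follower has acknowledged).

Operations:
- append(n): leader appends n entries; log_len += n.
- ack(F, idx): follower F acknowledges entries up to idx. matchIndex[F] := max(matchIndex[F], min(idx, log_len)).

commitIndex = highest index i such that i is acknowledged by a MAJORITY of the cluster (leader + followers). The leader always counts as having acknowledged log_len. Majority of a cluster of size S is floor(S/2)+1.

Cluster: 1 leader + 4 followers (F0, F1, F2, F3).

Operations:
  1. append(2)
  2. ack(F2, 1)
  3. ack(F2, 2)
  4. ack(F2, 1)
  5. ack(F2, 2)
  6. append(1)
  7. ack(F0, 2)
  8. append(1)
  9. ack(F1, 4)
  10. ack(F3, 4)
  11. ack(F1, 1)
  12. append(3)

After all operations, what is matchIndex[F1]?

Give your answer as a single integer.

Answer: 4

Derivation:
Op 1: append 2 -> log_len=2
Op 2: F2 acks idx 1 -> match: F0=0 F1=0 F2=1 F3=0; commitIndex=0
Op 3: F2 acks idx 2 -> match: F0=0 F1=0 F2=2 F3=0; commitIndex=0
Op 4: F2 acks idx 1 -> match: F0=0 F1=0 F2=2 F3=0; commitIndex=0
Op 5: F2 acks idx 2 -> match: F0=0 F1=0 F2=2 F3=0; commitIndex=0
Op 6: append 1 -> log_len=3
Op 7: F0 acks idx 2 -> match: F0=2 F1=0 F2=2 F3=0; commitIndex=2
Op 8: append 1 -> log_len=4
Op 9: F1 acks idx 4 -> match: F0=2 F1=4 F2=2 F3=0; commitIndex=2
Op 10: F3 acks idx 4 -> match: F0=2 F1=4 F2=2 F3=4; commitIndex=4
Op 11: F1 acks idx 1 -> match: F0=2 F1=4 F2=2 F3=4; commitIndex=4
Op 12: append 3 -> log_len=7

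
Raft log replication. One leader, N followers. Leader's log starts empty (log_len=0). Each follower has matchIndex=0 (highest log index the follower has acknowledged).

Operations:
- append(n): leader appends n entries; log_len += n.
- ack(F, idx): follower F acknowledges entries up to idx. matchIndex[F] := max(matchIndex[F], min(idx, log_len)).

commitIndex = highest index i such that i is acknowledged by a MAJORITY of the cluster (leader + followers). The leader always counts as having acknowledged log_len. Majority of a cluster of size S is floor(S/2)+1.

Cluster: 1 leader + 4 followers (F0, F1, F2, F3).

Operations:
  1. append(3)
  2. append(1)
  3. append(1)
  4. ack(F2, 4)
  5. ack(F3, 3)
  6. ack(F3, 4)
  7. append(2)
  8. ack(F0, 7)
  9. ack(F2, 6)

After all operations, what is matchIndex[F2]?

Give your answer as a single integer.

Op 1: append 3 -> log_len=3
Op 2: append 1 -> log_len=4
Op 3: append 1 -> log_len=5
Op 4: F2 acks idx 4 -> match: F0=0 F1=0 F2=4 F3=0; commitIndex=0
Op 5: F3 acks idx 3 -> match: F0=0 F1=0 F2=4 F3=3; commitIndex=3
Op 6: F3 acks idx 4 -> match: F0=0 F1=0 F2=4 F3=4; commitIndex=4
Op 7: append 2 -> log_len=7
Op 8: F0 acks idx 7 -> match: F0=7 F1=0 F2=4 F3=4; commitIndex=4
Op 9: F2 acks idx 6 -> match: F0=7 F1=0 F2=6 F3=4; commitIndex=6

Answer: 6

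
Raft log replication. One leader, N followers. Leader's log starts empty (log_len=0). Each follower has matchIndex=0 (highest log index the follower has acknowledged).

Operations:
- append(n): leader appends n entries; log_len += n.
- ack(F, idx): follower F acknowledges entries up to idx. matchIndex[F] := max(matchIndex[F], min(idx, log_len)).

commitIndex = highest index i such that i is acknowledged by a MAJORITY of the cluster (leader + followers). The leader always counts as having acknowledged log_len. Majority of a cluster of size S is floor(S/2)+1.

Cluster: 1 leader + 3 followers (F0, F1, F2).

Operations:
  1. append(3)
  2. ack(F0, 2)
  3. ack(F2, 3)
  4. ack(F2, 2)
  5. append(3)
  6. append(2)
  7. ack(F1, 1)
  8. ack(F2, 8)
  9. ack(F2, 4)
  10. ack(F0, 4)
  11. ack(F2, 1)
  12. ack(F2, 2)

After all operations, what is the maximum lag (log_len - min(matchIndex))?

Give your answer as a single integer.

Op 1: append 3 -> log_len=3
Op 2: F0 acks idx 2 -> match: F0=2 F1=0 F2=0; commitIndex=0
Op 3: F2 acks idx 3 -> match: F0=2 F1=0 F2=3; commitIndex=2
Op 4: F2 acks idx 2 -> match: F0=2 F1=0 F2=3; commitIndex=2
Op 5: append 3 -> log_len=6
Op 6: append 2 -> log_len=8
Op 7: F1 acks idx 1 -> match: F0=2 F1=1 F2=3; commitIndex=2
Op 8: F2 acks idx 8 -> match: F0=2 F1=1 F2=8; commitIndex=2
Op 9: F2 acks idx 4 -> match: F0=2 F1=1 F2=8; commitIndex=2
Op 10: F0 acks idx 4 -> match: F0=4 F1=1 F2=8; commitIndex=4
Op 11: F2 acks idx 1 -> match: F0=4 F1=1 F2=8; commitIndex=4
Op 12: F2 acks idx 2 -> match: F0=4 F1=1 F2=8; commitIndex=4

Answer: 7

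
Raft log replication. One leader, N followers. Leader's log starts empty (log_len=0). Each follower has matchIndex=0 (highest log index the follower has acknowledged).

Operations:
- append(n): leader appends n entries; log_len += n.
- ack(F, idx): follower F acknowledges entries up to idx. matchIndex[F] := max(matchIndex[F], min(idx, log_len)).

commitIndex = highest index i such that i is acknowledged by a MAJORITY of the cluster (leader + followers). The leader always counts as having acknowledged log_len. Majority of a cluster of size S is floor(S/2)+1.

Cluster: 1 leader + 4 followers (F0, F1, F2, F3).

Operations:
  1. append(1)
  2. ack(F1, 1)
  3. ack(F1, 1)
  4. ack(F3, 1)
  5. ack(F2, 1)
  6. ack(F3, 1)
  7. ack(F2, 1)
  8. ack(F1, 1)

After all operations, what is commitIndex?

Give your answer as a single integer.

Op 1: append 1 -> log_len=1
Op 2: F1 acks idx 1 -> match: F0=0 F1=1 F2=0 F3=0; commitIndex=0
Op 3: F1 acks idx 1 -> match: F0=0 F1=1 F2=0 F3=0; commitIndex=0
Op 4: F3 acks idx 1 -> match: F0=0 F1=1 F2=0 F3=1; commitIndex=1
Op 5: F2 acks idx 1 -> match: F0=0 F1=1 F2=1 F3=1; commitIndex=1
Op 6: F3 acks idx 1 -> match: F0=0 F1=1 F2=1 F3=1; commitIndex=1
Op 7: F2 acks idx 1 -> match: F0=0 F1=1 F2=1 F3=1; commitIndex=1
Op 8: F1 acks idx 1 -> match: F0=0 F1=1 F2=1 F3=1; commitIndex=1

Answer: 1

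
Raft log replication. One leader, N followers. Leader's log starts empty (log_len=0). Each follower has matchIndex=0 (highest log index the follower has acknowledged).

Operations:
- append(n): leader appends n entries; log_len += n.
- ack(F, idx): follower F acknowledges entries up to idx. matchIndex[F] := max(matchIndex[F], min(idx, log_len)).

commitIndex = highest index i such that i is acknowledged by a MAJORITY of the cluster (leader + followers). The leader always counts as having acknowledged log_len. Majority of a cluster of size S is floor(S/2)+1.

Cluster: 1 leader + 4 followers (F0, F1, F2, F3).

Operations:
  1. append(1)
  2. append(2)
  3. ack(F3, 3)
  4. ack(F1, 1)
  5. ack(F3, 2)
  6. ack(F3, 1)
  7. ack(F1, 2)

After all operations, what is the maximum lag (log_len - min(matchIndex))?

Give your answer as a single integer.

Op 1: append 1 -> log_len=1
Op 2: append 2 -> log_len=3
Op 3: F3 acks idx 3 -> match: F0=0 F1=0 F2=0 F3=3; commitIndex=0
Op 4: F1 acks idx 1 -> match: F0=0 F1=1 F2=0 F3=3; commitIndex=1
Op 5: F3 acks idx 2 -> match: F0=0 F1=1 F2=0 F3=3; commitIndex=1
Op 6: F3 acks idx 1 -> match: F0=0 F1=1 F2=0 F3=3; commitIndex=1
Op 7: F1 acks idx 2 -> match: F0=0 F1=2 F2=0 F3=3; commitIndex=2

Answer: 3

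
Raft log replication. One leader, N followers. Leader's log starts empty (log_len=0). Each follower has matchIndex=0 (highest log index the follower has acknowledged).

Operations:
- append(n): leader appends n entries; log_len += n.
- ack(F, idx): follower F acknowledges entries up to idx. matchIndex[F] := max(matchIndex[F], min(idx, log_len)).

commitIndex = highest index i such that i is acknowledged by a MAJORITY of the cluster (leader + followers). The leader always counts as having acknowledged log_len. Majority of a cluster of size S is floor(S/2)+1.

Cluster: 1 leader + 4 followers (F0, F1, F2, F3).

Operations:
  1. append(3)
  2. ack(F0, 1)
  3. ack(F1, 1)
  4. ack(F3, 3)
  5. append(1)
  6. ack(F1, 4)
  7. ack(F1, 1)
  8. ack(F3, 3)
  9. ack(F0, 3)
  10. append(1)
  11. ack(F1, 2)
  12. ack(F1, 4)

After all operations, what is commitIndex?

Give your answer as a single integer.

Op 1: append 3 -> log_len=3
Op 2: F0 acks idx 1 -> match: F0=1 F1=0 F2=0 F3=0; commitIndex=0
Op 3: F1 acks idx 1 -> match: F0=1 F1=1 F2=0 F3=0; commitIndex=1
Op 4: F3 acks idx 3 -> match: F0=1 F1=1 F2=0 F3=3; commitIndex=1
Op 5: append 1 -> log_len=4
Op 6: F1 acks idx 4 -> match: F0=1 F1=4 F2=0 F3=3; commitIndex=3
Op 7: F1 acks idx 1 -> match: F0=1 F1=4 F2=0 F3=3; commitIndex=3
Op 8: F3 acks idx 3 -> match: F0=1 F1=4 F2=0 F3=3; commitIndex=3
Op 9: F0 acks idx 3 -> match: F0=3 F1=4 F2=0 F3=3; commitIndex=3
Op 10: append 1 -> log_len=5
Op 11: F1 acks idx 2 -> match: F0=3 F1=4 F2=0 F3=3; commitIndex=3
Op 12: F1 acks idx 4 -> match: F0=3 F1=4 F2=0 F3=3; commitIndex=3

Answer: 3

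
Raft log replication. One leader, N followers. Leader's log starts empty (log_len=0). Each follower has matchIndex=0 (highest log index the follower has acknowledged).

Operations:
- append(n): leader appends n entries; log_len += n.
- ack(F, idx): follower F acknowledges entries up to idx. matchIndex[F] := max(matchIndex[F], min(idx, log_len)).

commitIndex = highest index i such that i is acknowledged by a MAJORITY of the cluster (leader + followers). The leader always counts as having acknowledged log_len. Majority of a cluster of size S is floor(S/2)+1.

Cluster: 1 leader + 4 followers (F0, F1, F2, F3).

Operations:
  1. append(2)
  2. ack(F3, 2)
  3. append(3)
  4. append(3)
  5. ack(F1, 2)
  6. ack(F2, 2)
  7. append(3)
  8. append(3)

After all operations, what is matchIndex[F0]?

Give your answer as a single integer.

Op 1: append 2 -> log_len=2
Op 2: F3 acks idx 2 -> match: F0=0 F1=0 F2=0 F3=2; commitIndex=0
Op 3: append 3 -> log_len=5
Op 4: append 3 -> log_len=8
Op 5: F1 acks idx 2 -> match: F0=0 F1=2 F2=0 F3=2; commitIndex=2
Op 6: F2 acks idx 2 -> match: F0=0 F1=2 F2=2 F3=2; commitIndex=2
Op 7: append 3 -> log_len=11
Op 8: append 3 -> log_len=14

Answer: 0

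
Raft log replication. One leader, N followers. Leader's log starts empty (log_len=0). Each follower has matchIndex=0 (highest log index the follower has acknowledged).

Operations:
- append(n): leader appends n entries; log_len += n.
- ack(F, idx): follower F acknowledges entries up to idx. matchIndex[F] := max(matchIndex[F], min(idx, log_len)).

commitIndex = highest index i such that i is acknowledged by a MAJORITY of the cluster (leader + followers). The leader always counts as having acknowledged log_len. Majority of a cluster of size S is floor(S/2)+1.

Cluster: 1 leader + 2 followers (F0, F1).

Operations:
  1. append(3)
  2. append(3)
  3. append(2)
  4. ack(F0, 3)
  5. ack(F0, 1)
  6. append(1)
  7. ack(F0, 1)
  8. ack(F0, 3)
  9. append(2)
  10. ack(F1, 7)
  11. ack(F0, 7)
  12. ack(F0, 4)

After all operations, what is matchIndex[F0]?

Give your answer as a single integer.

Answer: 7

Derivation:
Op 1: append 3 -> log_len=3
Op 2: append 3 -> log_len=6
Op 3: append 2 -> log_len=8
Op 4: F0 acks idx 3 -> match: F0=3 F1=0; commitIndex=3
Op 5: F0 acks idx 1 -> match: F0=3 F1=0; commitIndex=3
Op 6: append 1 -> log_len=9
Op 7: F0 acks idx 1 -> match: F0=3 F1=0; commitIndex=3
Op 8: F0 acks idx 3 -> match: F0=3 F1=0; commitIndex=3
Op 9: append 2 -> log_len=11
Op 10: F1 acks idx 7 -> match: F0=3 F1=7; commitIndex=7
Op 11: F0 acks idx 7 -> match: F0=7 F1=7; commitIndex=7
Op 12: F0 acks idx 4 -> match: F0=7 F1=7; commitIndex=7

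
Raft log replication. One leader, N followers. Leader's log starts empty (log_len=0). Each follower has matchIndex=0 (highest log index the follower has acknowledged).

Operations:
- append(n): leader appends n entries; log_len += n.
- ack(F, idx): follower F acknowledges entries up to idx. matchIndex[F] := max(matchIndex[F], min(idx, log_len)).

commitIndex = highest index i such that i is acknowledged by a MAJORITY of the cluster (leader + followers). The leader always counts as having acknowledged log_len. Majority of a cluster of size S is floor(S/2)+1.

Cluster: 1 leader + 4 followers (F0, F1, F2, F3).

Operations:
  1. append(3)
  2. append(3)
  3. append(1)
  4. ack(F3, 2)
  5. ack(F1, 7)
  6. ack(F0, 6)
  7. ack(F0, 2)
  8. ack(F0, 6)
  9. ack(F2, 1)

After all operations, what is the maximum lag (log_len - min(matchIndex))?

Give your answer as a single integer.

Answer: 6

Derivation:
Op 1: append 3 -> log_len=3
Op 2: append 3 -> log_len=6
Op 3: append 1 -> log_len=7
Op 4: F3 acks idx 2 -> match: F0=0 F1=0 F2=0 F3=2; commitIndex=0
Op 5: F1 acks idx 7 -> match: F0=0 F1=7 F2=0 F3=2; commitIndex=2
Op 6: F0 acks idx 6 -> match: F0=6 F1=7 F2=0 F3=2; commitIndex=6
Op 7: F0 acks idx 2 -> match: F0=6 F1=7 F2=0 F3=2; commitIndex=6
Op 8: F0 acks idx 6 -> match: F0=6 F1=7 F2=0 F3=2; commitIndex=6
Op 9: F2 acks idx 1 -> match: F0=6 F1=7 F2=1 F3=2; commitIndex=6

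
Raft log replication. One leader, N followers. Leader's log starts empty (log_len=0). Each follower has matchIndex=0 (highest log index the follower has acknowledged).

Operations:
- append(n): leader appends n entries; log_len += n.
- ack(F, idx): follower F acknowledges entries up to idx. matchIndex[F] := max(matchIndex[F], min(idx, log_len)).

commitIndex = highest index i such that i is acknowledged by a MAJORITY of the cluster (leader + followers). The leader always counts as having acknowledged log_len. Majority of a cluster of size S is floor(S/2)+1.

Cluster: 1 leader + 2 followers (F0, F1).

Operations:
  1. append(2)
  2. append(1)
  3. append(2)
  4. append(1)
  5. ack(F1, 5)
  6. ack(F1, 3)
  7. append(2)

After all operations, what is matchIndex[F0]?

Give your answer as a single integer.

Op 1: append 2 -> log_len=2
Op 2: append 1 -> log_len=3
Op 3: append 2 -> log_len=5
Op 4: append 1 -> log_len=6
Op 5: F1 acks idx 5 -> match: F0=0 F1=5; commitIndex=5
Op 6: F1 acks idx 3 -> match: F0=0 F1=5; commitIndex=5
Op 7: append 2 -> log_len=8

Answer: 0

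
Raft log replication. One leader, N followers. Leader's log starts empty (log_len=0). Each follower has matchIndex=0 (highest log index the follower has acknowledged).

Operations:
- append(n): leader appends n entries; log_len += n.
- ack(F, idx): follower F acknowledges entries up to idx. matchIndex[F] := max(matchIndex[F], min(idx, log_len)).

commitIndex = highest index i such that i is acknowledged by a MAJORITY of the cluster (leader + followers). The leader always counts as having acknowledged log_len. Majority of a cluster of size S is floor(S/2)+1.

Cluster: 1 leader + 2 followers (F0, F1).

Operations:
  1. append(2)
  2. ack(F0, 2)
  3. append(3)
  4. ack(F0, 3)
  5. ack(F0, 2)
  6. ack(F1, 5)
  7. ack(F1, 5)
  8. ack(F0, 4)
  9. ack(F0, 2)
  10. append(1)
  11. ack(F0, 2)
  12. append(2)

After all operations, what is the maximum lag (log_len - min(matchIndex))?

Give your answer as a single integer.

Answer: 4

Derivation:
Op 1: append 2 -> log_len=2
Op 2: F0 acks idx 2 -> match: F0=2 F1=0; commitIndex=2
Op 3: append 3 -> log_len=5
Op 4: F0 acks idx 3 -> match: F0=3 F1=0; commitIndex=3
Op 5: F0 acks idx 2 -> match: F0=3 F1=0; commitIndex=3
Op 6: F1 acks idx 5 -> match: F0=3 F1=5; commitIndex=5
Op 7: F1 acks idx 5 -> match: F0=3 F1=5; commitIndex=5
Op 8: F0 acks idx 4 -> match: F0=4 F1=5; commitIndex=5
Op 9: F0 acks idx 2 -> match: F0=4 F1=5; commitIndex=5
Op 10: append 1 -> log_len=6
Op 11: F0 acks idx 2 -> match: F0=4 F1=5; commitIndex=5
Op 12: append 2 -> log_len=8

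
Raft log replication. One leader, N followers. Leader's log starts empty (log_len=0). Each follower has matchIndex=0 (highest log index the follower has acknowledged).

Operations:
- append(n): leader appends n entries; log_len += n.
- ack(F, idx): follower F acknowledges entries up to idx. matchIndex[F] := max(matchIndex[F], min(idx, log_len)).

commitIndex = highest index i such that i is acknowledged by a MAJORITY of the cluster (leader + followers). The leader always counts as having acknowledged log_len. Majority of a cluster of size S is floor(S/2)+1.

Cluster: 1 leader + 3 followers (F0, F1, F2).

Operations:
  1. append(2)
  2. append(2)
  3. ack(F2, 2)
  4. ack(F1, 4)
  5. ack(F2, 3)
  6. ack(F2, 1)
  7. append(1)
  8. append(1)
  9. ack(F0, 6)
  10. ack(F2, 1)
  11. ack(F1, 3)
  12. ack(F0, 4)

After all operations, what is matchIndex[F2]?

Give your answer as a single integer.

Op 1: append 2 -> log_len=2
Op 2: append 2 -> log_len=4
Op 3: F2 acks idx 2 -> match: F0=0 F1=0 F2=2; commitIndex=0
Op 4: F1 acks idx 4 -> match: F0=0 F1=4 F2=2; commitIndex=2
Op 5: F2 acks idx 3 -> match: F0=0 F1=4 F2=3; commitIndex=3
Op 6: F2 acks idx 1 -> match: F0=0 F1=4 F2=3; commitIndex=3
Op 7: append 1 -> log_len=5
Op 8: append 1 -> log_len=6
Op 9: F0 acks idx 6 -> match: F0=6 F1=4 F2=3; commitIndex=4
Op 10: F2 acks idx 1 -> match: F0=6 F1=4 F2=3; commitIndex=4
Op 11: F1 acks idx 3 -> match: F0=6 F1=4 F2=3; commitIndex=4
Op 12: F0 acks idx 4 -> match: F0=6 F1=4 F2=3; commitIndex=4

Answer: 3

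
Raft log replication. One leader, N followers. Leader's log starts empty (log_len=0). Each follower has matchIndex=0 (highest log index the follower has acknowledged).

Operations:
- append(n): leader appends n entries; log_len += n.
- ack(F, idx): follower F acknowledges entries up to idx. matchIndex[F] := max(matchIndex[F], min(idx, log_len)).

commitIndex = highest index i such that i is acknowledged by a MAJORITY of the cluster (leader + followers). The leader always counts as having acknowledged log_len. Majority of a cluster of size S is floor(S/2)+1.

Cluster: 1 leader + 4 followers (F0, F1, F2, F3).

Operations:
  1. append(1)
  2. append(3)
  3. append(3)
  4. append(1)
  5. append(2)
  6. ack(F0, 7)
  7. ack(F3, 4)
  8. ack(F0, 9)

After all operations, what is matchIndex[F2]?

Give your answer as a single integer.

Op 1: append 1 -> log_len=1
Op 2: append 3 -> log_len=4
Op 3: append 3 -> log_len=7
Op 4: append 1 -> log_len=8
Op 5: append 2 -> log_len=10
Op 6: F0 acks idx 7 -> match: F0=7 F1=0 F2=0 F3=0; commitIndex=0
Op 7: F3 acks idx 4 -> match: F0=7 F1=0 F2=0 F3=4; commitIndex=4
Op 8: F0 acks idx 9 -> match: F0=9 F1=0 F2=0 F3=4; commitIndex=4

Answer: 0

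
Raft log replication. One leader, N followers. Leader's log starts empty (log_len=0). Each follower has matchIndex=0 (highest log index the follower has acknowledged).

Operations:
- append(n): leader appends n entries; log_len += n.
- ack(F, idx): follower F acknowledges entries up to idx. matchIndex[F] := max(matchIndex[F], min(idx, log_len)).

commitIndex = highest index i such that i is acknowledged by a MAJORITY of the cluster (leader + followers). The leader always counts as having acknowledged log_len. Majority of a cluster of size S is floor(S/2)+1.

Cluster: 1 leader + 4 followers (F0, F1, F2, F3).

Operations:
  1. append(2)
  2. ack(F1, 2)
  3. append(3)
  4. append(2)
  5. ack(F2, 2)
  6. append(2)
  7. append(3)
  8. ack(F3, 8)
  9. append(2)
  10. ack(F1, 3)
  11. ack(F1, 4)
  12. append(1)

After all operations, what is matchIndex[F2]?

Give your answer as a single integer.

Op 1: append 2 -> log_len=2
Op 2: F1 acks idx 2 -> match: F0=0 F1=2 F2=0 F3=0; commitIndex=0
Op 3: append 3 -> log_len=5
Op 4: append 2 -> log_len=7
Op 5: F2 acks idx 2 -> match: F0=0 F1=2 F2=2 F3=0; commitIndex=2
Op 6: append 2 -> log_len=9
Op 7: append 3 -> log_len=12
Op 8: F3 acks idx 8 -> match: F0=0 F1=2 F2=2 F3=8; commitIndex=2
Op 9: append 2 -> log_len=14
Op 10: F1 acks idx 3 -> match: F0=0 F1=3 F2=2 F3=8; commitIndex=3
Op 11: F1 acks idx 4 -> match: F0=0 F1=4 F2=2 F3=8; commitIndex=4
Op 12: append 1 -> log_len=15

Answer: 2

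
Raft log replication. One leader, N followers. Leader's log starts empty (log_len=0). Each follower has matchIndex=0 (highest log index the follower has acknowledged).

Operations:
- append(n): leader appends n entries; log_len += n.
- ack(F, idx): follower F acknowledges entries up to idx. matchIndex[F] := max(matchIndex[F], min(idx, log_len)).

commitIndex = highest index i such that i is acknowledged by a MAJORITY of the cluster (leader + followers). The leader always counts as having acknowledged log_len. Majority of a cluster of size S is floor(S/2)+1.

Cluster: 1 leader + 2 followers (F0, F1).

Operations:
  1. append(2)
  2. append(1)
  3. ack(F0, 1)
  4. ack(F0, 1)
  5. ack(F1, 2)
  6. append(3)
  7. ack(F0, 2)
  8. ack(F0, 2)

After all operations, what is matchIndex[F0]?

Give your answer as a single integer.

Op 1: append 2 -> log_len=2
Op 2: append 1 -> log_len=3
Op 3: F0 acks idx 1 -> match: F0=1 F1=0; commitIndex=1
Op 4: F0 acks idx 1 -> match: F0=1 F1=0; commitIndex=1
Op 5: F1 acks idx 2 -> match: F0=1 F1=2; commitIndex=2
Op 6: append 3 -> log_len=6
Op 7: F0 acks idx 2 -> match: F0=2 F1=2; commitIndex=2
Op 8: F0 acks idx 2 -> match: F0=2 F1=2; commitIndex=2

Answer: 2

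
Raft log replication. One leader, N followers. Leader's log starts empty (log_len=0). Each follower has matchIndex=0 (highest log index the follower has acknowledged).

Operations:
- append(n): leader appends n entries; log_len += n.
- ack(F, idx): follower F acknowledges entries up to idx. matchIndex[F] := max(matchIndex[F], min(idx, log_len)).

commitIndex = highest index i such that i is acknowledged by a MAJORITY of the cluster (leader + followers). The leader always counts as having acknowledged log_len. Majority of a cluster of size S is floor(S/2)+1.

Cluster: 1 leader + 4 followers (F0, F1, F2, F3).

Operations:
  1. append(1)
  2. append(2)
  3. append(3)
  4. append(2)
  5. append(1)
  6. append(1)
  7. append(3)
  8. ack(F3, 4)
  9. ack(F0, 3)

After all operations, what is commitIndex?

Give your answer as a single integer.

Op 1: append 1 -> log_len=1
Op 2: append 2 -> log_len=3
Op 3: append 3 -> log_len=6
Op 4: append 2 -> log_len=8
Op 5: append 1 -> log_len=9
Op 6: append 1 -> log_len=10
Op 7: append 3 -> log_len=13
Op 8: F3 acks idx 4 -> match: F0=0 F1=0 F2=0 F3=4; commitIndex=0
Op 9: F0 acks idx 3 -> match: F0=3 F1=0 F2=0 F3=4; commitIndex=3

Answer: 3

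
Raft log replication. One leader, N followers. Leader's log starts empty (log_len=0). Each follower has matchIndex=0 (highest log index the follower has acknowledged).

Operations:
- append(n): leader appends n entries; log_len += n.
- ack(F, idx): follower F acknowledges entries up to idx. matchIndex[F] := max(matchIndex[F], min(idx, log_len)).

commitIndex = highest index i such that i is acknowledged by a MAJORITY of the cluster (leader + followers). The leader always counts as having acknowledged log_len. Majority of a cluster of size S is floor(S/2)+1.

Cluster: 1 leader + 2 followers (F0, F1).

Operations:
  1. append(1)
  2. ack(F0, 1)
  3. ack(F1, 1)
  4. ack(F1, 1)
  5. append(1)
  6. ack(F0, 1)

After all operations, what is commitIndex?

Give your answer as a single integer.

Op 1: append 1 -> log_len=1
Op 2: F0 acks idx 1 -> match: F0=1 F1=0; commitIndex=1
Op 3: F1 acks idx 1 -> match: F0=1 F1=1; commitIndex=1
Op 4: F1 acks idx 1 -> match: F0=1 F1=1; commitIndex=1
Op 5: append 1 -> log_len=2
Op 6: F0 acks idx 1 -> match: F0=1 F1=1; commitIndex=1

Answer: 1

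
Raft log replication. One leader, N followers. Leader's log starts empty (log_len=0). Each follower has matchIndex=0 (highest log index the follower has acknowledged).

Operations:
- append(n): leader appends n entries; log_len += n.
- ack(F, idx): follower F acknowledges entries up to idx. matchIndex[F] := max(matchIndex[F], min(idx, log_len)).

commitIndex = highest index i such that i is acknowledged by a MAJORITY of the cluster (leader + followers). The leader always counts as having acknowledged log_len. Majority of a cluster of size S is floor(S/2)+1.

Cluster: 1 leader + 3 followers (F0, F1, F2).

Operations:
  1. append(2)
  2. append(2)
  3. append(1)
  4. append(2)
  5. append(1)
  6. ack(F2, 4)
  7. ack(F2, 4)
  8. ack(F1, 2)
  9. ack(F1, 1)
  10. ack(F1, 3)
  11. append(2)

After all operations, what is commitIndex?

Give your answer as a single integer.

Op 1: append 2 -> log_len=2
Op 2: append 2 -> log_len=4
Op 3: append 1 -> log_len=5
Op 4: append 2 -> log_len=7
Op 5: append 1 -> log_len=8
Op 6: F2 acks idx 4 -> match: F0=0 F1=0 F2=4; commitIndex=0
Op 7: F2 acks idx 4 -> match: F0=0 F1=0 F2=4; commitIndex=0
Op 8: F1 acks idx 2 -> match: F0=0 F1=2 F2=4; commitIndex=2
Op 9: F1 acks idx 1 -> match: F0=0 F1=2 F2=4; commitIndex=2
Op 10: F1 acks idx 3 -> match: F0=0 F1=3 F2=4; commitIndex=3
Op 11: append 2 -> log_len=10

Answer: 3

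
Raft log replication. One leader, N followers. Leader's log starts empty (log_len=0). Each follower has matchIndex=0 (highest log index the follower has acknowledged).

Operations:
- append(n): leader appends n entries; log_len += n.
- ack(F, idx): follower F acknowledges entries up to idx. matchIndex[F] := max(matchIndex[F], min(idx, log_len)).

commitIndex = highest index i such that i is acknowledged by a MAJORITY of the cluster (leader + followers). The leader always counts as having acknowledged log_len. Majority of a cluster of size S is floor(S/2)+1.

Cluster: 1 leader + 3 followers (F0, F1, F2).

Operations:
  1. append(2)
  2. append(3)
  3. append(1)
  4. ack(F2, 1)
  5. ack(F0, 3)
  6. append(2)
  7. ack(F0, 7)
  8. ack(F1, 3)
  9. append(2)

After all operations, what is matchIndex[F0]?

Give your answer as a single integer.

Op 1: append 2 -> log_len=2
Op 2: append 3 -> log_len=5
Op 3: append 1 -> log_len=6
Op 4: F2 acks idx 1 -> match: F0=0 F1=0 F2=1; commitIndex=0
Op 5: F0 acks idx 3 -> match: F0=3 F1=0 F2=1; commitIndex=1
Op 6: append 2 -> log_len=8
Op 7: F0 acks idx 7 -> match: F0=7 F1=0 F2=1; commitIndex=1
Op 8: F1 acks idx 3 -> match: F0=7 F1=3 F2=1; commitIndex=3
Op 9: append 2 -> log_len=10

Answer: 7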